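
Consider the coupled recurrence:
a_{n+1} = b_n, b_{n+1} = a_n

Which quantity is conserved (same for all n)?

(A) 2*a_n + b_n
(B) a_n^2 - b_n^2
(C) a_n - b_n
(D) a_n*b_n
D

Replace a_n by a_{n+1} = b_n and b_n by b_{n+1} = a_n in each option and simplify:
(A) 2*a_n + b_n  ->  2*(b_n) + (a_n) = a_n + 2*b_n   [not conserved]
(B) a_n^2 - b_n^2  ->  (b_n)^2 - (a_n)^2 = -a_n^2 + b_n^2   [not conserved]
(C) a_n - b_n  ->  (b_n) - (a_n) = -a_n + b_n   [not conserved]
(D) a_n*b_n  ->  (b_n)*(a_n) = a_n*b_n   [conserved]

Only (D) a_n*b_n returns to itself after one step, so it is the conserved quantity.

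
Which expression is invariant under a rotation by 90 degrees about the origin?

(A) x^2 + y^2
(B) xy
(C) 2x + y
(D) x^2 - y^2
A

A rotation by 90 degrees sends (x, y) to (-y, x).
Substitute the transformed coordinates into each option and compare with the original:
(A) x^2 + y^2  ->  (-y)^2 + (x)^2 = x^2 + y^2   [equals x^2 + y^2: invariant]
(B) xy  ->  (-y)(x) = -xy   [differs from xy: not invariant]
(C) 2x + y  ->  2(-y) + (x) = x - 2y   [differs from 2x + y: not invariant]
(D) x^2 - y^2  ->  (-y)^2 - (x)^2 = -x^2 + y^2   [differs from x^2 - y^2: not invariant]

Only option (A), x^2 + y^2, is unchanged by the transformation.
Geometrically, x^2 + y^2 is the squared distance from the origin, which every rotation about the origin preserves.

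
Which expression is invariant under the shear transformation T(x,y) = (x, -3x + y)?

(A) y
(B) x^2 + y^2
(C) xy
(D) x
D

Under the shear T(x,y) = (x, -3x + y):
Substitute the transformed coordinates into each option and compare with the original:
(A) y  ->  (-3x + y) = -3x + y   [differs from y: not invariant]
(B) x^2 + y^2  ->  (x)^2 + (-3x + y)^2 = 10x^2 - 6xy + y^2   [differs from x^2 + y^2: not invariant]
(C) xy  ->  (x)(-3x + y) = -3x^2 + xy   [differs from xy: not invariant]
(D) x  ->  (x) = x   [equals x: invariant]

Only option (D), x, is unchanged by the transformation.
A vertical shear moves points parallel to the y-axis, so the x-coordinate (and any function of x alone) is unchanged.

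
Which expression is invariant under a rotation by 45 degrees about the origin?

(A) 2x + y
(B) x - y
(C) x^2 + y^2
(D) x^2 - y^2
C

A rotation by 45 degrees sends (x, y) to (sqrt(2)x/2 - sqrt(2)y/2, sqrt(2)x/2 + sqrt(2)y/2).
Substitute the transformed coordinates into each option and compare with the original:
(A) 2x + y  ->  2(sqrt(2)x/2 - sqrt(2)y/2) + (sqrt(2)x/2 + sqrt(2)y/2) = 3sqrt(2)x/2 - sqrt(2)y/2   [differs from 2x + y: not invariant]
(B) x - y  ->  (sqrt(2)x/2 - sqrt(2)y/2) - (sqrt(2)x/2 + sqrt(2)y/2) = -sqrt(2)y   [differs from x - y: not invariant]
(C) x^2 + y^2  ->  (sqrt(2)x/2 - sqrt(2)y/2)^2 + (sqrt(2)x/2 + sqrt(2)y/2)^2 = x^2 + y^2   [equals x^2 + y^2: invariant]
(D) x^2 - y^2  ->  (sqrt(2)x/2 - sqrt(2)y/2)^2 - (sqrt(2)x/2 + sqrt(2)y/2)^2 = -2xy   [differs from x^2 - y^2: not invariant]

Only option (C), x^2 + y^2, is unchanged by the transformation.
Geometrically, x^2 + y^2 is the squared distance from the origin, which every rotation about the origin preserves.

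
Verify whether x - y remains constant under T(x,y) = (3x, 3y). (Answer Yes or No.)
No

Substitute T(x,y) = (3x, 3y) into the expression and compare with the original.

Original: x - y
After applying T: (3x) - (3y) = 3x - 3y

This differs from the original x - y (difference: 2x - 2y), so the expression is NOT invariant.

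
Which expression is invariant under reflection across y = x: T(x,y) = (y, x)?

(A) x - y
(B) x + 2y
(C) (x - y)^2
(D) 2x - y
C

The map is reflection across y = x: T(x,y) = (y, x).
Substitute the transformed coordinates into each option and compare with the original:
(A) x - y  ->  (y) - (x) = -x + y   [differs from x - y: not invariant]
(B) x + 2y  ->  (y) + 2(x) = 2x + y   [differs from x + 2y: not invariant]
(C) (x - y)^2  ->  ((y) - (x))^2 = x^2 - 2xy + y^2   [equals (x - y)^2: invariant]
(D) 2x - y  ->  2(y) - (x) = -x + 2y   [differs from 2x - y: not invariant]

Only option (C), (x - y)^2, is unchanged by the transformation.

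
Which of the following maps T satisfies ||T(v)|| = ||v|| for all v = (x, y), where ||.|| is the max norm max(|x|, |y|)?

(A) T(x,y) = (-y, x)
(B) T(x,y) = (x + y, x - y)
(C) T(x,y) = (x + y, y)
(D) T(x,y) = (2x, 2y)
A

A transformation preserves a norm if ||T(v)|| = ||v|| for every v; a single vector where the norm changes rules an option out.

(A) T(x,y) = (-y, x): preserves the norm -- it only permutes the coordinates and/or flips signs, which leaves max(|x|, |y|) unchanged.
(B) T(x,y) = (x + y, x - y): v = (1, 1) has norm max(|1|, |1|) = 1, but T(v) = (2, 0) has norm 2 -- not preserved.
(C) T(x,y) = (x + y, y): v = (1, 1) has norm max(|1|, |1|) = 1, but T(v) = (2, 1) has norm 2 -- not preserved.
(D) T(x,y) = (2x, 2y): v = (1, 0) has norm max(|1|, |0|) = 1, but T(v) = (2, 0) has norm 2 -- not preserved.

Therefore the answer is (A).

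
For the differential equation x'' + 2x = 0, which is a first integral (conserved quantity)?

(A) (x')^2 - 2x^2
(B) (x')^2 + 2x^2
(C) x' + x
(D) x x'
B

A first integral I satisfies dI/dt = 0 along every solution. Differentiate each option and use the equation of motion:
(A) d/dt[(x')^2 - 2x^2] = 2x'x'' - 4x x' = -8x x', not identically 0
(B) d/dt[(x')^2 + 2x^2] = 2x'x'' + 4x x' = 2x'(-2x) + 4x x' = 0
(C) d/dt[x' + x] = x'' + x' = -2x + x', not identically 0
(D) d/dt[x x'] = (x')^2 + x x'' = (x')^2 - 2x^2, not identically 0

Only (B) has zero time-derivative. So the energy-like quantity (x')^2 + 2x^2 is the first integral.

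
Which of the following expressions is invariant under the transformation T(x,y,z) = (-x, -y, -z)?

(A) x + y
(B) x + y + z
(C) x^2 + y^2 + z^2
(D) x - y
C

Apply T(x,y,z) = (-x, -y, -z) to each option, i.e. replace (x, y, z) by the transformed coordinates.
Substitute the transformed coordinates into each option and compare with the original:
(A) x + y  ->  (-x) + (-y) = -x - y   [differs from x + y: not invariant]
(B) x + y + z  ->  (-x) + (-y) + (-z) = -x - y - z   [differs from x + y + z: not invariant]
(C) x^2 + y^2 + z^2  ->  (-x)^2 + (-y)^2 + (-z)^2 = x^2 + y^2 + z^2   [equals x^2 + y^2 + z^2: invariant]
(D) x - y  ->  (-x) - (-y) = -x + y   [differs from x - y: not invariant]

Only option (C), x^2 + y^2 + z^2, is unchanged by the transformation.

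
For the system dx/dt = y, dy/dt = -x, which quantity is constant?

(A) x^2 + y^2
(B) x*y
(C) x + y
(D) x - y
A

A first integral I satisfies dI/dt = 0 along every solution. Differentiate each option and use the equation of motion:
(A) d/dt[x^2 + y^2] = 2x*dx/dt + 2y*dy/dt = 2x*y + 2y*(-x) = 0
(B) d/dt[x*y] = (dx/dt)y + x(dy/dt) = y^2 - x^2, not identically 0
(C) d/dt[x + y] = y + (-x) = y - x, not identically 0
(D) d/dt[x - y] = y - (-x) = x + y, not identically 0

Only (A) has zero time-derivative. So x^2 + y^2 (the squared radius; trajectories are circles) is the conserved quantity.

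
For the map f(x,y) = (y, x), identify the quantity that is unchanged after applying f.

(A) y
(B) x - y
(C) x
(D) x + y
D

For f(x,y) = (y, x):
After applying f: x' = y, y' = x. So x' + y' = y + x = x + y.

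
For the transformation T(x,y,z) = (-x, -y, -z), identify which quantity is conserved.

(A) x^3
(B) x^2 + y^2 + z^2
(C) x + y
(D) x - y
B

Apply T(x,y,z) = (-x, -y, -z) to each option, i.e. replace (x, y, z) by the transformed coordinates.
Substitute the transformed coordinates into each option and compare with the original:
(A) x^3  ->  (-x)^3 = -x^3   [differs from x^3: not invariant]
(B) x^2 + y^2 + z^2  ->  (-x)^2 + (-y)^2 + (-z)^2 = x^2 + y^2 + z^2   [equals x^2 + y^2 + z^2: invariant]
(C) x + y  ->  (-x) + (-y) = -x - y   [differs from x + y: not invariant]
(D) x - y  ->  (-x) - (-y) = -x + y   [differs from x - y: not invariant]

Only option (B), x^2 + y^2 + z^2, is unchanged by the transformation.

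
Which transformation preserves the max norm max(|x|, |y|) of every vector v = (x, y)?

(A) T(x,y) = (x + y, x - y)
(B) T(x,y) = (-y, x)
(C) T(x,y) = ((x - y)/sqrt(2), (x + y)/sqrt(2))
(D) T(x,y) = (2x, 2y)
B

A transformation preserves a norm if ||T(v)|| = ||v|| for every v; a single vector where the norm changes rules an option out.

(A) T(x,y) = (x + y, x - y): v = (1, 1) has norm max(|1|, |1|) = 1, but T(v) = (2, 0) has norm 2 -- not preserved.
(B) T(x,y) = (-y, x): preserves the norm -- it only permutes the coordinates and/or flips signs, which leaves max(|x|, |y|) unchanged.
(C) T(x,y) = ((x - y)/sqrt(2), (x + y)/sqrt(2)): v = (1, 0) has norm max(|1|, |0|) = 1, but T(v) = (sqrt(2)/2, sqrt(2)/2) has norm sqrt(2)/2 -- not preserved.
(D) T(x,y) = (2x, 2y): v = (1, 0) has norm max(|1|, |0|) = 1, but T(v) = (2, 0) has norm 2 -- not preserved.

Therefore the answer is (B).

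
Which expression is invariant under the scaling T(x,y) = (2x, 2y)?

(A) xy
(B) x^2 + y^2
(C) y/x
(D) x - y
C

Under the uniform scaling T(x,y) = (2x, 2y):
Substitute the transformed coordinates into each option and compare with the original:
(A) xy  ->  (2x)(2y) = 4xy   [differs from xy: not invariant]
(B) x^2 + y^2  ->  (2x)^2 + (2y)^2 = 4x^2 + 4y^2   [differs from x^2 + y^2: not invariant]
(C) y/x  ->  (2y)/(2x) = y/x   [equals y/x: invariant]
(D) x - y  ->  (2x) - (2y) = 2x - 2y   [differs from x - y: not invariant]

Only option (C), y/x, is unchanged by the transformation.
The common factor 2 cancels in a ratio of coordinates, while sums, products and sums of squares pick up factors of 2 or 4.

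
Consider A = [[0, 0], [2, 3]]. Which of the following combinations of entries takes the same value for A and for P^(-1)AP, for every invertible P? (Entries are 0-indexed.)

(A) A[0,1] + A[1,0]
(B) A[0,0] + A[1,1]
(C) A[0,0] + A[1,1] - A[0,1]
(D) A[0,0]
B

A[0,0] + A[1,1] is the trace of A. By the cyclic property of the trace, tr(P^(-1)AP) = tr(APP^(-1)) = tr(A), so it is the same for every matrix similar to A.

The other combinations are not similarity invariants. For example, take P = [[1, 1], [1, 2]] (det P = 1), so P^(-1) = [[2, -1], [-1, 1]] and
B = P^(-1)AP = [[-5, -8], [5, 8]].
Evaluating each option on A and on B:
(A) A[0,1] + A[1,0]: 2 for A, -3 for B -> changes
(B) A[0,0] + A[1,1]: 3 for A, 3 for B -> unchanged
(C) A[0,0] + A[1,1] - A[0,1]: 3 for A, 11 for B -> changes
(D) A[0,0]: 0 for A, -5 for B -> changes

Only (B) A[0,0] + A[1,1] = 3 survives (and it does so for every P, not just this one), so it is the invariant.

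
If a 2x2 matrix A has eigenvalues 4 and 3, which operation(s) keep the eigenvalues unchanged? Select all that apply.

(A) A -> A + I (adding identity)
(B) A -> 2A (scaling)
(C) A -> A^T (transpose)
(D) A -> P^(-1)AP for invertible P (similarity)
C and D

Eigenvalues are preserved by:
1. Similarity transformations: A -> P^(-1)AP (same characteristic polynomial)
2. Transpose: A^T has the same eigenvalues as A

Eigenvalues are NOT preserved by:
- Adding identity: eigenvalues become 4+1, 3+1
- Scaling: eigenvalues become 8, 6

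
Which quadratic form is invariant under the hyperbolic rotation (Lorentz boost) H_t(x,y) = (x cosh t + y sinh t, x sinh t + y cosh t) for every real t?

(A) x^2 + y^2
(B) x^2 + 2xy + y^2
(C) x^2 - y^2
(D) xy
C

Write x' = x cosh t + y sinh t, y' = x sinh t + y cosh t and substitute into each option:
(A) x^2 + y^2: (x cosh t + y sinh t)^2 + (x sinh t + y cosh t)^2 = (x^2 + y^2)(cosh^2 t + sinh^2 t) + 4xy sinh t cosh t = (x^2 + y^2) cosh 2t + 2xy sinh 2t   [not invariant for t != 0]
(B) x^2 + 2xy + y^2: (x' + y')^2 with x' + y' = (x + y)(cosh t + sinh t) = (x + y)e^t, so it becomes (x + y)^2 e^(2t)   [not invariant for t != 0]
(C) x^2 - y^2: (x cosh t + y sinh t)^2 - (x sinh t + y cosh t)^2 = x^2(cosh^2 t - sinh^2 t) + 2xy(cosh t sinh t - sinh t cosh t) + y^2(sinh^2 t - cosh^2 t) = x^2 - y^2   [invariant, using cosh^2 t - sinh^2 t = 1]
(D) xy: (x cosh t + y sinh t)(x sinh t + y cosh t) = xy(cosh^2 t + sinh^2 t) + (x^2 + y^2) sinh t cosh t = xy cosh 2t + (x^2 + y^2)(sinh 2t)/2   [not invariant for t != 0]

Only (C) x^2 - y^2 is unchanged; it is the Minkowski form preserved by Lorentz boosts, just as x^2 + y^2 is preserved by ordinary rotations.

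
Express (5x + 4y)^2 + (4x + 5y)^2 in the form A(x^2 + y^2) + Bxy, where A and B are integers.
41(x^2 + y^2) + 80xy

Expanding: (5x + 4y)^2 = 25x^2 + 40xy + 16y^2
(4x + 5y)^2 = 16x^2 + 40xy + 25y^2
Sum = (25+16)(x^2+y^2) + 80xy = 41(x^2 + y^2) + 80xy
This is symmetric in x and y.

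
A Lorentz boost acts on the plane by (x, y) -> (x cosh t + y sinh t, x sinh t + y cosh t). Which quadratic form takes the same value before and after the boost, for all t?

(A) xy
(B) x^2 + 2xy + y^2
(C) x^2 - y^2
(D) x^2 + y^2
C

Write x' = x cosh t + y sinh t, y' = x sinh t + y cosh t and substitute into each option:
(A) xy: (x cosh t + y sinh t)(x sinh t + y cosh t) = xy(cosh^2 t + sinh^2 t) + (x^2 + y^2) sinh t cosh t = xy cosh 2t + (x^2 + y^2)(sinh 2t)/2   [not invariant for t != 0]
(B) x^2 + 2xy + y^2: (x' + y')^2 with x' + y' = (x + y)(cosh t + sinh t) = (x + y)e^t, so it becomes (x + y)^2 e^(2t)   [not invariant for t != 0]
(C) x^2 - y^2: (x cosh t + y sinh t)^2 - (x sinh t + y cosh t)^2 = x^2(cosh^2 t - sinh^2 t) + 2xy(cosh t sinh t - sinh t cosh t) + y^2(sinh^2 t - cosh^2 t) = x^2 - y^2   [invariant, using cosh^2 t - sinh^2 t = 1]
(D) x^2 + y^2: (x cosh t + y sinh t)^2 + (x sinh t + y cosh t)^2 = (x^2 + y^2)(cosh^2 t + sinh^2 t) + 4xy sinh t cosh t = (x^2 + y^2) cosh 2t + 2xy sinh 2t   [not invariant for t != 0]

Only (C) x^2 - y^2 is unchanged; it is the Minkowski form preserved by Lorentz boosts, just as x^2 + y^2 is preserved by ordinary rotations.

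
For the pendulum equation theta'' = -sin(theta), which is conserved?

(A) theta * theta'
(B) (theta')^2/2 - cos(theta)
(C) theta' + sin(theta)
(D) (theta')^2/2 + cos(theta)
B

A first integral I satisfies dI/dt = 0 along every solution. Differentiate each option and use the equation of motion:
(A) d/dt[theta * theta'] = (theta')^2 + theta theta'' = (theta')^2 - theta sin(theta), not identically 0
(B) d/dt[(theta')^2/2 - cos(theta)] = theta' theta'' + sin(theta) theta' = theta'(-sin(theta)) + theta' sin(theta) = 0
(C) d/dt[theta' + sin(theta)] = theta'' + cos(theta) theta' = -sin(theta) + theta' cos(theta), not identically 0
(D) d/dt[(theta')^2/2 + cos(theta)] = theta' theta'' - sin(theta) theta' = -2 theta' sin(theta), not identically 0

Only (B) has zero time-derivative. This is the total energy: kinetic (theta')^2/2 plus potential -cos(theta).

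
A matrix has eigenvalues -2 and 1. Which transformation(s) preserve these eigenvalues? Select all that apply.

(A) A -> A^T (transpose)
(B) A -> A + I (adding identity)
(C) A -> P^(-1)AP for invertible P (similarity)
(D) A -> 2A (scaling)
A and C

Eigenvalues are preserved by:
1. Similarity transformations: A -> P^(-1)AP (same characteristic polynomial)
2. Transpose: A^T has the same eigenvalues as A

Eigenvalues are NOT preserved by:
- Adding identity: eigenvalues become -2+1, 1+1
- Scaling: eigenvalues become -4, 2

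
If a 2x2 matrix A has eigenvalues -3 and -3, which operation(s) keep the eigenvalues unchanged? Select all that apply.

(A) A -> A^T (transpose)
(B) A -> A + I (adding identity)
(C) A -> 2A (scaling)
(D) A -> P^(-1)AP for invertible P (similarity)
A and D

Eigenvalues are preserved by:
1. Similarity transformations: A -> P^(-1)AP (same characteristic polynomial)
2. Transpose: A^T has the same eigenvalues as A

Eigenvalues are NOT preserved by:
- Adding identity: eigenvalues become -3+1, -3+1
- Scaling: eigenvalues become -6, -6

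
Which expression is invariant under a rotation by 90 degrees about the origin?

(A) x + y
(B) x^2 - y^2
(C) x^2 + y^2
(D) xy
C

A rotation by 90 degrees sends (x, y) to (-y, x).
Substitute the transformed coordinates into each option and compare with the original:
(A) x + y  ->  (-y) + (x) = x - y   [differs from x + y: not invariant]
(B) x^2 - y^2  ->  (-y)^2 - (x)^2 = -x^2 + y^2   [differs from x^2 - y^2: not invariant]
(C) x^2 + y^2  ->  (-y)^2 + (x)^2 = x^2 + y^2   [equals x^2 + y^2: invariant]
(D) xy  ->  (-y)(x) = -xy   [differs from xy: not invariant]

Only option (C), x^2 + y^2, is unchanged by the transformation.
Geometrically, x^2 + y^2 is the squared distance from the origin, which every rotation about the origin preserves.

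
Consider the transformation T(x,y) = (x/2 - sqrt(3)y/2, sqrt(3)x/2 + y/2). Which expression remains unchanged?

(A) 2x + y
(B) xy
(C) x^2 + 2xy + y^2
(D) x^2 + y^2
D

An expression E(x,y) is invariant under T if E(T(x,y)) = E(x,y). Here T(x,y) = (x/2 - sqrt(3)y/2, sqrt(3)x/2 + y/2).
Substitute the transformed coordinates into each option and compare with the original:
(A) 2x + y  ->  2(x/2 - sqrt(3)y/2) + (sqrt(3)x/2 + y/2) = sqrt(3)x/2 + x - sqrt(3)y + y/2   [differs from 2x + y: not invariant]
(B) xy  ->  (x/2 - sqrt(3)y/2)(sqrt(3)x/2 + y/2) = sqrt(3)x^2/4 - xy/2 - sqrt(3)y^2/4   [differs from xy: not invariant]
(C) x^2 + 2xy + y^2  ->  (x/2 - sqrt(3)y/2)^2 + 2(x/2 - sqrt(3)y/2)(sqrt(3)x/2 + y/2) + (sqrt(3)x/2 + y/2)^2 = sqrt(3)x^2/2 + x^2 - xy - sqrt(3)y^2/2 + y^2   [differs from x^2 + 2xy + y^2: not invariant]
(D) x^2 + y^2  ->  (x/2 - sqrt(3)y/2)^2 + (sqrt(3)x/2 + y/2)^2 = x^2 + y^2   [equals x^2 + y^2: invariant]

Only option (D), x^2 + y^2, is unchanged by the transformation.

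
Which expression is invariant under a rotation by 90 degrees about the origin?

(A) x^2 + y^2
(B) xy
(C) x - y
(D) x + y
A

A rotation by 90 degrees sends (x, y) to (-y, x).
Substitute the transformed coordinates into each option and compare with the original:
(A) x^2 + y^2  ->  (-y)^2 + (x)^2 = x^2 + y^2   [equals x^2 + y^2: invariant]
(B) xy  ->  (-y)(x) = -xy   [differs from xy: not invariant]
(C) x - y  ->  (-y) - (x) = -x - y   [differs from x - y: not invariant]
(D) x + y  ->  (-y) + (x) = x - y   [differs from x + y: not invariant]

Only option (A), x^2 + y^2, is unchanged by the transformation.
Geometrically, x^2 + y^2 is the squared distance from the origin, which every rotation about the origin preserves.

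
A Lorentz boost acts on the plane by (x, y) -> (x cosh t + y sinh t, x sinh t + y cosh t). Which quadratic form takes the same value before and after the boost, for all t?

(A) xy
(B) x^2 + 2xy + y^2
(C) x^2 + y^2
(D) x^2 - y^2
D

Write x' = x cosh t + y sinh t, y' = x sinh t + y cosh t and substitute into each option:
(A) xy: (x cosh t + y sinh t)(x sinh t + y cosh t) = xy(cosh^2 t + sinh^2 t) + (x^2 + y^2) sinh t cosh t = xy cosh 2t + (x^2 + y^2)(sinh 2t)/2   [not invariant for t != 0]
(B) x^2 + 2xy + y^2: (x' + y')^2 with x' + y' = (x + y)(cosh t + sinh t) = (x + y)e^t, so it becomes (x + y)^2 e^(2t)   [not invariant for t != 0]
(C) x^2 + y^2: (x cosh t + y sinh t)^2 + (x sinh t + y cosh t)^2 = (x^2 + y^2)(cosh^2 t + sinh^2 t) + 4xy sinh t cosh t = (x^2 + y^2) cosh 2t + 2xy sinh 2t   [not invariant for t != 0]
(D) x^2 - y^2: (x cosh t + y sinh t)^2 - (x sinh t + y cosh t)^2 = x^2(cosh^2 t - sinh^2 t) + 2xy(cosh t sinh t - sinh t cosh t) + y^2(sinh^2 t - cosh^2 t) = x^2 - y^2   [invariant, using cosh^2 t - sinh^2 t = 1]

Only (D) x^2 - y^2 is unchanged; it is the Minkowski form preserved by Lorentz boosts, just as x^2 + y^2 is preserved by ordinary rotations.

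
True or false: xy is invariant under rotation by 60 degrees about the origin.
False

Applying rotation by 60 degrees: x' = x*cos(60 degrees) - y*sin(60 degrees) = x/2 - sqrt(3)y/2, y' = x*sin(60 degrees) + y*cos(60 degrees) = sqrt(3)x/2 + y/2

Substituting into xy:
(x/2 - sqrt(3)y/2)(sqrt(3)x/2 + y/2)
= sqrt(3)x^2/4 - xy/2 - sqrt(3)y^2/4

This differs from the original expression xy, so it is NOT invariant.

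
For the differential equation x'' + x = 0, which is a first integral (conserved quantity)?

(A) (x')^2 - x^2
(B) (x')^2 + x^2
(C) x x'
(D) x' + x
B

A first integral I satisfies dI/dt = 0 along every solution. Differentiate each option and use the equation of motion:
(A) d/dt[(x')^2 - x^2] = 2x'x'' - 2x x' = -4x x', not identically 0
(B) d/dt[(x')^2 + x^2] = 2x'x'' + 2x x' = 2x'(-x) + 2x x' = 0
(C) d/dt[x x'] = (x')^2 + x x'' = (x')^2 - x^2, not identically 0
(D) d/dt[x' + x] = x'' + x' = -x + x', not identically 0

Only (B) has zero time-derivative. So the energy-like quantity (x')^2 + x^2 is the first integral.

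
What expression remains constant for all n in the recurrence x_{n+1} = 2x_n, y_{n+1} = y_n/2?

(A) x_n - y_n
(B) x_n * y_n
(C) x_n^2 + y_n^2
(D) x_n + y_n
B

For the recurrence x_{n+1} = 2x_n, y_{n+1} = y_n/2:

x_{n+1} * y_{n+1} = (2x_n) * (y_n/2) = x_n * y_n
The product is conserved.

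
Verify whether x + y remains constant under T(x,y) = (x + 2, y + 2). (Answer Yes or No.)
No

Substitute T(x,y) = (x + 2, y + 2) into the expression and compare with the original.

Original: x + y
After applying T: (x + 2) + (y + 2) = x + y + 4

This differs from the original x + y (difference: 4), so the expression is NOT invariant.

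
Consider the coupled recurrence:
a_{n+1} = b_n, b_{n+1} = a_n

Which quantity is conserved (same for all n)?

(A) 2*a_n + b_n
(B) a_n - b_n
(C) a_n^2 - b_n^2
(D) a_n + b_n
D

Replace a_n by a_{n+1} = b_n and b_n by b_{n+1} = a_n in each option and simplify:
(A) 2*a_n + b_n  ->  2*(b_n) + (a_n) = a_n + 2*b_n   [not conserved]
(B) a_n - b_n  ->  (b_n) - (a_n) = -a_n + b_n   [not conserved]
(C) a_n^2 - b_n^2  ->  (b_n)^2 - (a_n)^2 = -a_n^2 + b_n^2   [not conserved]
(D) a_n + b_n  ->  (b_n) + (a_n) = a_n + b_n   [conserved]

Only (D) a_n + b_n returns to itself after one step, so it is the conserved quantity.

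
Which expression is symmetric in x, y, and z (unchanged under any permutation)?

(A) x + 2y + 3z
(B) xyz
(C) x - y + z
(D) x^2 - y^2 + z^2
B

A symmetric expression is unchanged when the variables are permuted; here the transformation to test is the swap (x, y) -> (y, x).
A symmetric expression must survive every permutation; the single swap x <-> y already eliminates the distractors, and the keyed expression is also unchanged by x <-> z and y <-> z (each variable enters it in exactly the same way).
Substitute the transformed coordinates into each option and compare with the original:
(A) x + 2y + 3z  ->  (y) + 2(x) + 3z = 2x + y + 3z   [differs from x + 2y + 3z: not invariant]
(B) xyz  ->  (y)(x)z = xyz   [equals xyz: invariant]
(C) x - y + z  ->  (y) - (x) + z = -x + y + z   [differs from x - y + z: not invariant]
(D) x^2 - y^2 + z^2  ->  (y)^2 - (x)^2 + z^2 = -x^2 + y^2 + z^2   [differs from x^2 - y^2 + z^2: not invariant]

Only option (B), xyz, is unchanged by the transformation.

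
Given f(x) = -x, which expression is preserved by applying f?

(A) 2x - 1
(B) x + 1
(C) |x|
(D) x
C

For f(x) = -x:
Applying f replaces x by -x. Since |-x| = |x|, the absolute value is unchanged by f, whereas x -> -x, 2x - 1 -> -2x - 1 and x + 1 -> -x + 1 all change.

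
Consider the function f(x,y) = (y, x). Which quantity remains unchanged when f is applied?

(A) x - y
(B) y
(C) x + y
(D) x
C

For f(x,y) = (y, x):
After applying f: x' = y, y' = x. So x' + y' = y + x = x + y.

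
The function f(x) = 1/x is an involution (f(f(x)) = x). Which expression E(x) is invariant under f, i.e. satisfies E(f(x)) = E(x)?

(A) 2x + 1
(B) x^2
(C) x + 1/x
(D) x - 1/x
C

Replace x by f(x) = 1/x in each option and simplify. As a quick numerical cross-check, also compare E(4) with E(f(4)) = E(1/4).

(A) 2x + 1  ->  2(1/x) + 1 = (x + 2)/x; check: E(4) = 9 but E(1/4) = 3/2.   [not invariant]
(B) x^2  ->  (1/x)^2 = x^(-2); check: E(4) = 16 but E(1/4) = 1/16.   [not invariant]
(C) x + 1/x  ->  (1/x) + 1/(1/x), which simplifies back to x + 1/x; check: E(4) = 17/4, E(1/4) = 17/4.   [invariant]
(D) x - 1/x  ->  (1/x) - 1/(1/x) = -x + 1/x; check: E(4) = 15/4 but E(1/4) = -15/4.   [not invariant]

Only (C) is unchanged. E is symmetric under swapping x with f(x) = 1/x, which is exactly what an involution does.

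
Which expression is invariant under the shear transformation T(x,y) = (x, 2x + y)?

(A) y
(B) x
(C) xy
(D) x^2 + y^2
B

Under the shear T(x,y) = (x, 2x + y):
Substitute the transformed coordinates into each option and compare with the original:
(A) y  ->  (2x + y) = 2x + y   [differs from y: not invariant]
(B) x  ->  (x) = x   [equals x: invariant]
(C) xy  ->  (x)(2x + y) = 2x^2 + xy   [differs from xy: not invariant]
(D) x^2 + y^2  ->  (x)^2 + (2x + y)^2 = 5x^2 + 4xy + y^2   [differs from x^2 + y^2: not invariant]

Only option (B), x, is unchanged by the transformation.
A vertical shear moves points parallel to the y-axis, so the x-coordinate (and any function of x alone) is unchanged.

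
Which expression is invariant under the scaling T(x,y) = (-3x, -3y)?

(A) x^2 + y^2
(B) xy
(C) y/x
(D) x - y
C

Under the uniform scaling T(x,y) = (-3x, -3y):
Substitute the transformed coordinates into each option and compare with the original:
(A) x^2 + y^2  ->  (-3x)^2 + (-3y)^2 = 9x^2 + 9y^2   [differs from x^2 + y^2: not invariant]
(B) xy  ->  (-3x)(-3y) = 9xy   [differs from xy: not invariant]
(C) y/x  ->  (-3y)/(-3x) = y/x   [equals y/x: invariant]
(D) x - y  ->  (-3x) - (-3y) = -3x + 3y   [differs from x - y: not invariant]

Only option (C), y/x, is unchanged by the transformation.
The common factor -3 cancels in a ratio of coordinates, while sums, products and sums of squares pick up factors of -3 or 9.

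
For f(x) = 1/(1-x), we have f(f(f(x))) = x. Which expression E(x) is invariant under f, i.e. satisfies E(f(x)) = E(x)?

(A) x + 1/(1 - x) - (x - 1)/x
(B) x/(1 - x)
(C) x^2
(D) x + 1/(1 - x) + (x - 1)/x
D

Replace x by f(x) = 1/(1 - x) in each option and simplify. As a quick numerical cross-check, also compare E(3) with E(f(3)) = E(-1/2).

(A) x + 1/(1 - x) - (x - 1)/x  ->  (1/(1 - x)) + 1/(1 - (1/(1 - x))) - ((1/(1 - x)) - 1)/(1/(1 - x)) = (x^2(1 - x) - x + (x - 1)^2)/(x(x - 1)); check: E(3) = 11/6 but E(-1/2) = -17/6.   [not invariant]
(B) x/(1 - x)  ->  (1/(1 - x))/(1 - (1/(1 - x))) = -1/x; check: E(3) = -3/2 but E(-1/2) = -1/3.   [not invariant]
(C) x^2  ->  (1/(1 - x))^2 = (x - 1)^(-2); check: E(3) = 9 but E(-1/2) = 1/4.   [not invariant]
(D) x + 1/(1 - x) + (x - 1)/x  ->  (1/(1 - x)) + 1/(1 - (1/(1 - x))) + ((1/(1 - x)) - 1)/(1/(1 - x)), which simplifies back to x + 1/(1 - x) + (x - 1)/x; check: E(3) = 19/6, E(-1/2) = 19/6.   [invariant]

Only (D) is unchanged. Indeed f(f(x)) = 1/(1 - 1/(1-x)) = (1-x)/(-x) = (x-1)/x, so E(x) = x + f(x) + f(f(x)) is the sum over the whole 3-cycle; applying f just permutes the three terms cyclically (x -> f(x) -> f(f(x)) -> x), leaving the sum unchanged.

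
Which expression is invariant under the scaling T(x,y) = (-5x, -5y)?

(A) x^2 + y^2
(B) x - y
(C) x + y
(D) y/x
D

Under the uniform scaling T(x,y) = (-5x, -5y):
Substitute the transformed coordinates into each option and compare with the original:
(A) x^2 + y^2  ->  (-5x)^2 + (-5y)^2 = 25x^2 + 25y^2   [differs from x^2 + y^2: not invariant]
(B) x - y  ->  (-5x) - (-5y) = -5x + 5y   [differs from x - y: not invariant]
(C) x + y  ->  (-5x) + (-5y) = -5x - 5y   [differs from x + y: not invariant]
(D) y/x  ->  (-5y)/(-5x) = y/x   [equals y/x: invariant]

Only option (D), y/x, is unchanged by the transformation.
The common factor -5 cancels in a ratio of coordinates, while sums, products and sums of squares pick up factors of -5 or 25.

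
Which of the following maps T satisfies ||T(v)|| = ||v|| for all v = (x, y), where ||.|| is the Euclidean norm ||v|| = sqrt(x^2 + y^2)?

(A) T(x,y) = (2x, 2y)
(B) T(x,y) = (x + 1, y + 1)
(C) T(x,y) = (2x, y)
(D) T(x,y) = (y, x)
D

A transformation preserves a norm if ||T(v)|| = ||v|| for every v; a single vector where the norm changes rules an option out.

(A) T(x,y) = (2x, 2y): v = (1, 0) has norm sqrt((1)^2 + (0)^2) = 1, but T(v) = (2, 0) has norm 2 -- not preserved.
(B) T(x,y) = (x + 1, y + 1): v = (1, 0) has norm sqrt((1)^2 + (0)^2) = 1, but T(v) = (2, 1) has norm sqrt(5) -- not preserved.
(C) T(x,y) = (2x, y): v = (1, 0) has norm sqrt((1)^2 + (0)^2) = 1, but T(v) = (2, 0) has norm 2 -- not preserved.
(D) T(x,y) = (y, x): preserves the norm -- it is an orthogonal map (a rotation/reflection), and (y)^2 + (x)^2 simplifies to x^2 + y^2.

Therefore the answer is (D).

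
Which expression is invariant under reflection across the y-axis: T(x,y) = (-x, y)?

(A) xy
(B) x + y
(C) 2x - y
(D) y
D

The map is reflection across the y-axis: T(x,y) = (-x, y).
Substitute the transformed coordinates into each option and compare with the original:
(A) xy  ->  (-x)(y) = -xy   [differs from xy: not invariant]
(B) x + y  ->  (-x) + (y) = -x + y   [differs from x + y: not invariant]
(C) 2x - y  ->  2(-x) - (y) = -2x - y   [differs from 2x - y: not invariant]
(D) y  ->  (y) = y   [equals y: invariant]

Only option (D), y, is unchanged by the transformation.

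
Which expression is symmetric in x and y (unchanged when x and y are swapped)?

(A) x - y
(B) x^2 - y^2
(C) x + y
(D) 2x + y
C

A symmetric expression is unchanged when the variables are permuted; here the transformation to test is the swap (x, y) -> (y, x).
Substitute the transformed coordinates into each option and compare with the original:
(A) x - y  ->  (y) - (x) = -x + y   [differs from x - y: not invariant]
(B) x^2 - y^2  ->  (y)^2 - (x)^2 = -x^2 + y^2   [differs from x^2 - y^2: not invariant]
(C) x + y  ->  (y) + (x) = x + y   [equals x + y: invariant]
(D) 2x + y  ->  2(y) + (x) = x + 2y   [differs from 2x + y: not invariant]

Only option (C), x + y, is unchanged by the transformation.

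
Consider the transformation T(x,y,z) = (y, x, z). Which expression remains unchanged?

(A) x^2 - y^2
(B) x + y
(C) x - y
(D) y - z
B

Apply T(x,y,z) = (y, x, z) to each option, i.e. replace (x, y, z) by the transformed coordinates.
Substitute the transformed coordinates into each option and compare with the original:
(A) x^2 - y^2  ->  (y)^2 - (x)^2 = -x^2 + y^2   [differs from x^2 - y^2: not invariant]
(B) x + y  ->  (y) + (x) = x + y   [equals x + y: invariant]
(C) x - y  ->  (y) - (x) = -x + y   [differs from x - y: not invariant]
(D) y - z  ->  (x) - (z) = x - z   [differs from y - z: not invariant]

Only option (B), x + y, is unchanged by the transformation.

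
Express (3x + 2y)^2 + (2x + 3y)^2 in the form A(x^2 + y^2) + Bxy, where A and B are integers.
13(x^2 + y^2) + 24xy

Expanding: (3x + 2y)^2 = 9x^2 + 12xy + 4y^2
(2x + 3y)^2 = 4x^2 + 12xy + 9y^2
Sum = (9+4)(x^2+y^2) + 24xy = 13(x^2 + y^2) + 24xy
This is symmetric in x and y.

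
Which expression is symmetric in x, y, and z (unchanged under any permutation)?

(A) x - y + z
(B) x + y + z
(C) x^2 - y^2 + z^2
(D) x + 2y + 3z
B

A symmetric expression is unchanged when the variables are permuted; here the transformation to test is the swap (x, y) -> (y, x).
A symmetric expression must survive every permutation; the single swap x <-> y already eliminates the distractors, and the keyed expression is also unchanged by x <-> z and y <-> z (each variable enters it in exactly the same way).
Substitute the transformed coordinates into each option and compare with the original:
(A) x - y + z  ->  (y) - (x) + z = -x + y + z   [differs from x - y + z: not invariant]
(B) x + y + z  ->  (y) + (x) + z = x + y + z   [equals x + y + z: invariant]
(C) x^2 - y^2 + z^2  ->  (y)^2 - (x)^2 + z^2 = -x^2 + y^2 + z^2   [differs from x^2 - y^2 + z^2: not invariant]
(D) x + 2y + 3z  ->  (y) + 2(x) + 3z = 2x + y + 3z   [differs from x + 2y + 3z: not invariant]

Only option (B), x + y + z, is unchanged by the transformation.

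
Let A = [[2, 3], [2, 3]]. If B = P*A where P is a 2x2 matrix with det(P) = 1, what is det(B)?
0

By the multiplicative property of determinants, det(B) = det(P*A) = det(P) * det(A) = det(A),
so the determinant is invariant under multiplication by any determinant-1 matrix; we just need det(A).

det(A) = (2)(3) - (3)(2) = 6 - 6 = 0

Therefore det(B) = 1 * 0 = 0.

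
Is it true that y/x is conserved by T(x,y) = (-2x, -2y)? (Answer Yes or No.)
Yes

Substitute T(x,y) = (-2x, -2y) into the expression and compare with the original.

Original: y/x
After applying T: (-2y)/(-2x) = y/x

This is identical to the original y/x, so the expression is invariant.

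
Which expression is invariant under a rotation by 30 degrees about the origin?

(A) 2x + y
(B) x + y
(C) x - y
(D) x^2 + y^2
D

A rotation by 30 degrees sends (x, y) to (sqrt(3)x/2 - y/2, x/2 + sqrt(3)y/2).
Substitute the transformed coordinates into each option and compare with the original:
(A) 2x + y  ->  2(sqrt(3)x/2 - y/2) + (x/2 + sqrt(3)y/2) = x/2 + sqrt(3)x - y + sqrt(3)y/2   [differs from 2x + y: not invariant]
(B) x + y  ->  (sqrt(3)x/2 - y/2) + (x/2 + sqrt(3)y/2) = x/2 + sqrt(3)x/2 - y/2 + sqrt(3)y/2   [differs from x + y: not invariant]
(C) x - y  ->  (sqrt(3)x/2 - y/2) - (x/2 + sqrt(3)y/2) = -x/2 + sqrt(3)x/2 - sqrt(3)y/2 - y/2   [differs from x - y: not invariant]
(D) x^2 + y^2  ->  (sqrt(3)x/2 - y/2)^2 + (x/2 + sqrt(3)y/2)^2 = x^2 + y^2   [equals x^2 + y^2: invariant]

Only option (D), x^2 + y^2, is unchanged by the transformation.
Geometrically, x^2 + y^2 is the squared distance from the origin, which every rotation about the origin preserves.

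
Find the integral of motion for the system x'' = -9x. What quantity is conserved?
E = (x')^2 + 9x^2

Multiply the equation by x':
x' * x'' = -9x * x'
The left side is d/dt[(x')^2/2] and the right side is d/dt[-9x^2/2], so
d/dt[(x')^2/2 + 9x^2/2] = 0, i.e. (x')^2/2 + 9x^2/2 = constant.
Multiplying by 2, the integral of motion is E = (x')^2 + 9x^2.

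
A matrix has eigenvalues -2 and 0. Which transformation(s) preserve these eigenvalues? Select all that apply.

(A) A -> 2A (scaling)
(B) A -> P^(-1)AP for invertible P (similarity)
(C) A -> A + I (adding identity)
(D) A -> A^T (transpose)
B and D

Eigenvalues are preserved by:
1. Similarity transformations: A -> P^(-1)AP (same characteristic polynomial)
2. Transpose: A^T has the same eigenvalues as A

Eigenvalues are NOT preserved by:
- Adding identity: eigenvalues become -2+1, 0+1
- Scaling: eigenvalues become -4, 0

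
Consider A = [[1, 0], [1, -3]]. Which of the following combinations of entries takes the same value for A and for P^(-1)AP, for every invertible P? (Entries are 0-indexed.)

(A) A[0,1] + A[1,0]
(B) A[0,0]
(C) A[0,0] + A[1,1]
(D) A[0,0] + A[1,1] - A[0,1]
C

A[0,0] + A[1,1] is the trace of A. By the cyclic property of the trace, tr(P^(-1)AP) = tr(APP^(-1)) = tr(A), so it is the same for every matrix similar to A.

The other combinations are not similarity invariants. For example, take P = [[2, 1], [1, 1]] (det P = 1), so P^(-1) = [[1, -1], [-1, 2]] and
B = P^(-1)AP = [[3, 3], [-4, -5]].
Evaluating each option on A and on B:
(A) A[0,1] + A[1,0]: 1 for A, -1 for B -> changes
(B) A[0,0]: 1 for A, 3 for B -> changes
(C) A[0,0] + A[1,1]: -2 for A, -2 for B -> unchanged
(D) A[0,0] + A[1,1] - A[0,1]: -2 for A, -5 for B -> changes

Only (C) A[0,0] + A[1,1] = -2 survives (and it does so for every P, not just this one), so it is the invariant.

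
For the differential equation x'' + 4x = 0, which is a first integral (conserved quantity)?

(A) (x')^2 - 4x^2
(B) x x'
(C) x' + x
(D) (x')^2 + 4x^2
D

A first integral I satisfies dI/dt = 0 along every solution. Differentiate each option and use the equation of motion:
(A) d/dt[(x')^2 - 4x^2] = 2x'x'' - 8x x' = -16x x', not identically 0
(B) d/dt[x x'] = (x')^2 + x x'' = (x')^2 - 4x^2, not identically 0
(C) d/dt[x' + x] = x'' + x' = -4x + x', not identically 0
(D) d/dt[(x')^2 + 4x^2] = 2x'x'' + 8x x' = 2x'(-4x) + 8x x' = 0

Only (D) has zero time-derivative. So the energy-like quantity (x')^2 + 4x^2 is the first integral.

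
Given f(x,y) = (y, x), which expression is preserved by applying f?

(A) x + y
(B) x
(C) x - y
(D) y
A

For f(x,y) = (y, x):
After applying f: x' = y, y' = x. So x' + y' = y + x = x + y.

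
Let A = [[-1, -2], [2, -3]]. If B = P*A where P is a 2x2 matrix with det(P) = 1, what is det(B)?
7

By the multiplicative property of determinants, det(B) = det(P*A) = det(P) * det(A) = det(A),
so the determinant is invariant under multiplication by any determinant-1 matrix; we just need det(A).

det(A) = (-1)(-3) - (-2)(2) = 3 - (-4) = 7

Therefore det(B) = 1 * 7 = 7.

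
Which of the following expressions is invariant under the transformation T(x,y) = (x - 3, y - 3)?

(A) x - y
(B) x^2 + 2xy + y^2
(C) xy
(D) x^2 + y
A

An expression E(x,y) is invariant under T if E(T(x,y)) = E(x,y). Here T(x,y) = (x - 3, y - 3).
Substitute the transformed coordinates into each option and compare with the original:
(A) x - y  ->  (x - 3) - (y - 3) = x - y   [equals x - y: invariant]
(B) x^2 + 2xy + y^2  ->  (x - 3)^2 + 2(x - 3)(y - 3) + (y - 3)^2 = x^2 + 2xy - 12x + y^2 - 12y + 36   [differs from x^2 + 2xy + y^2: not invariant]
(C) xy  ->  (x - 3)(y - 3) = xy - 3x - 3y + 9   [differs from xy: not invariant]
(D) x^2 + y  ->  (x - 3)^2 + (y - 3) = x^2 - 6x + y + 6   [differs from x^2 + y: not invariant]

Only option (A), x - y, is unchanged by the transformation.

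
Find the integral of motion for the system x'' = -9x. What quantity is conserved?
E = (x')^2 + 9x^2

Multiply the equation by x':
x' * x'' = -9x * x'
The left side is d/dt[(x')^2/2] and the right side is d/dt[-9x^2/2], so
d/dt[(x')^2/2 + 9x^2/2] = 0, i.e. (x')^2/2 + 9x^2/2 = constant.
Multiplying by 2, the integral of motion is E = (x')^2 + 9x^2.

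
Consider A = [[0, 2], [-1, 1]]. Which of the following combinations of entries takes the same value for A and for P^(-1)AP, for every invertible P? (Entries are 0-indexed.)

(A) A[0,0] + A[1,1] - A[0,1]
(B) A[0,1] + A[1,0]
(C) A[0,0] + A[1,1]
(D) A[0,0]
C

A[0,0] + A[1,1] is the trace of A. By the cyclic property of the trace, tr(P^(-1)AP) = tr(APP^(-1)) = tr(A), so it is the same for every matrix similar to A.

The other combinations are not similarity invariants. For example, take P = [[1, 2], [0, 1]] (det P = 1), so P^(-1) = [[1, -2], [0, 1]] and
B = P^(-1)AP = [[2, 4], [-1, -1]].
Evaluating each option on A and on B:
(A) A[0,0] + A[1,1] - A[0,1]: -1 for A, -3 for B -> changes
(B) A[0,1] + A[1,0]: 1 for A, 3 for B -> changes
(C) A[0,0] + A[1,1]: 1 for A, 1 for B -> unchanged
(D) A[0,0]: 0 for A, 2 for B -> changes

Only (C) A[0,0] + A[1,1] = 1 survives (and it does so for every P, not just this one), so it is the invariant.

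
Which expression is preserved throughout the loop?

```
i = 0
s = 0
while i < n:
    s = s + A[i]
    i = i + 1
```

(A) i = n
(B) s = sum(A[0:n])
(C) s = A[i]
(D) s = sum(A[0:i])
D

A loop invariant must hold before the first iteration and be re-established by every execution of the body.

(D) s = sum(A[0:i]): Initially i = 0 and s = 0 = sum of the empty slice A[0:0]. If s = sum(A[0:i]) holds at the top of an iteration, the body sets s to sum(A[0:i]) + A[i] = sum(A[0:i+1]) and then i to i+1, so s = sum(A[0:i]) holds again. At exit i = n, giving s = sum(A[0:n]).

The other options fail:
(A) i = n: false initially (i = 0); it is the exit condition, not an invariant.
(B) s = sum(A[0:n]): false before the loop (s = 0, not the full sum) -- it only becomes true at exit.
(C) s = A[i]: after the first iteration s = A[0] but i = 1, so s = A[i] compares s with the wrong element (and fails in general).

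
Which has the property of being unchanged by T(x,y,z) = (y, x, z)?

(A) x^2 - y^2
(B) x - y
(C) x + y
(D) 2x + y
C

Apply T(x,y,z) = (y, x, z) to each option, i.e. replace (x, y, z) by the transformed coordinates.
Substitute the transformed coordinates into each option and compare with the original:
(A) x^2 - y^2  ->  (y)^2 - (x)^2 = -x^2 + y^2   [differs from x^2 - y^2: not invariant]
(B) x - y  ->  (y) - (x) = -x + y   [differs from x - y: not invariant]
(C) x + y  ->  (y) + (x) = x + y   [equals x + y: invariant]
(D) 2x + y  ->  2(y) + (x) = x + 2y   [differs from 2x + y: not invariant]

Only option (C), x + y, is unchanged by the transformation.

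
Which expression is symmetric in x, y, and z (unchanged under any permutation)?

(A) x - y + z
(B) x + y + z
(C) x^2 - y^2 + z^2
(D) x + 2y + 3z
B

A symmetric expression is unchanged when the variables are permuted; here the transformation to test is the swap (x, y) -> (y, x).
A symmetric expression must survive every permutation; the single swap x <-> y already eliminates the distractors, and the keyed expression is also unchanged by x <-> z and y <-> z (each variable enters it in exactly the same way).
Substitute the transformed coordinates into each option and compare with the original:
(A) x - y + z  ->  (y) - (x) + z = -x + y + z   [differs from x - y + z: not invariant]
(B) x + y + z  ->  (y) + (x) + z = x + y + z   [equals x + y + z: invariant]
(C) x^2 - y^2 + z^2  ->  (y)^2 - (x)^2 + z^2 = -x^2 + y^2 + z^2   [differs from x^2 - y^2 + z^2: not invariant]
(D) x + 2y + 3z  ->  (y) + 2(x) + 3z = 2x + y + 3z   [differs from x + 2y + 3z: not invariant]

Only option (B), x + y + z, is unchanged by the transformation.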